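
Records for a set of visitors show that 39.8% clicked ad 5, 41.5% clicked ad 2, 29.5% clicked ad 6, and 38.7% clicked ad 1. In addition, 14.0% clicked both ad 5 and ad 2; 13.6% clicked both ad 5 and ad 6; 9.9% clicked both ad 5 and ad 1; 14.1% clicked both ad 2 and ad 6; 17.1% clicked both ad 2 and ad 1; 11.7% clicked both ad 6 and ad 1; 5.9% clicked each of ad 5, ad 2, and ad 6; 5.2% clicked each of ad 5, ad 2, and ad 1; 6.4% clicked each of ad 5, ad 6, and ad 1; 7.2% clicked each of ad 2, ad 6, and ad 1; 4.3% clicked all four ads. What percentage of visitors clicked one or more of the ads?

89.5%

By inclusion–exclusion:
P(at least one) = 39.8 + 41.5 + 29.5 + 38.7 − 14.0 − 13.6 − 9.9 − 14.1 − 17.1 − 11.7 + 5.9 + 5.2 + 6.4 + 7.2 − 4.3 = 89.5%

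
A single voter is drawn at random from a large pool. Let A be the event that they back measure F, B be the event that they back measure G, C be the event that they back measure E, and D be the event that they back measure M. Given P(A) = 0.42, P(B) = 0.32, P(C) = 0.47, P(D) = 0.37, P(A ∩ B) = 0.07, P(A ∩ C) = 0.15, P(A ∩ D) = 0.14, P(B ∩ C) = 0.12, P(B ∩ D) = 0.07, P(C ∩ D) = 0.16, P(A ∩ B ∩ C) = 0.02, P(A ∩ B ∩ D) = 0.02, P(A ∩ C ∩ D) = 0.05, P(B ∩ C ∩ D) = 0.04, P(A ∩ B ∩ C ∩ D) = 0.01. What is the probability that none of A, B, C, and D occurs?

P(A ∪ B ∪ C ∪ D) = 0.42 + 0.32 + 0.47 + 0.37 − 0.07 − 0.15 − 0.14 − 0.12 − 0.07 − 0.16 + 0.02 + 0.02 + 0.05 + 0.04 − 0.01 = 0.99
P(none) = 1 − 0.99 = 0.01

0.01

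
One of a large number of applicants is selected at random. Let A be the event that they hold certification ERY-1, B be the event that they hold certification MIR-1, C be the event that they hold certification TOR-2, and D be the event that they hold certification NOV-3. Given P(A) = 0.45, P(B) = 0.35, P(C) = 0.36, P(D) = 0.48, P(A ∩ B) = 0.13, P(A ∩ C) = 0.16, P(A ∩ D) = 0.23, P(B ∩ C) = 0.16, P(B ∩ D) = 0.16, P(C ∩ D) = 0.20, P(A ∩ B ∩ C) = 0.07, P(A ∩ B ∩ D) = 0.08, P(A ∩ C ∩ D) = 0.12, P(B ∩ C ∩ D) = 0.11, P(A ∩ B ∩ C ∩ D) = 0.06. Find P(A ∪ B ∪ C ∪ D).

P(A ∪ B ∪ C ∪ D) = 0.45 + 0.35 + 0.36 + 0.48 − 0.13 − 0.16 − 0.23 − 0.16 − 0.16 − 0.20 + 0.07 + 0.08 + 0.12 + 0.11 − 0.06 = 0.92

0.92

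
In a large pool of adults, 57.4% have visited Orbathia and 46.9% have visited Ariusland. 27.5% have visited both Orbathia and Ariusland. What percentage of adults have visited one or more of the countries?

By inclusion–exclusion:
P(at least one) = 57.4 + 46.9 − 27.5 = 76.8%

76.8%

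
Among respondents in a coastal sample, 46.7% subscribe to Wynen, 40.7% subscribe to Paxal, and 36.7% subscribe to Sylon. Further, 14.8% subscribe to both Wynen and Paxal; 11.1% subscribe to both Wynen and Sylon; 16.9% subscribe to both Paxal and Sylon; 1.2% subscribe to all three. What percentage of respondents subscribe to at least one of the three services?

By inclusion–exclusion:
P(union) = 46.7 + 40.7 + 36.7 − 14.8 − 11.1 − 16.9 + 1.2 = 82.5%

82.5%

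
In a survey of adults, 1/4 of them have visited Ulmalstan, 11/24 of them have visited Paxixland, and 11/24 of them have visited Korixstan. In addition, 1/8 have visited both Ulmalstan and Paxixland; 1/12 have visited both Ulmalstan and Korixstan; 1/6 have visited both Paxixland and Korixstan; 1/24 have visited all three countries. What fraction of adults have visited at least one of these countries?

Using inclusion–exclusion:
P(union) = 1/4 + 11/24 + 11/24 − 1/8 − 1/12 − 1/6 + 1/24 = 5/6

5/6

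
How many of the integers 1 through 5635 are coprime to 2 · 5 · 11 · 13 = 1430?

⌊5635/2⌋ + ⌊5635/5⌋ + ⌊5635/11⌋ + ⌊5635/13⌋ − ⌊5635/10⌋ − ⌊5635/22⌋ − ⌊5635/26⌋ − ⌊5635/55⌋ − ⌊5635/65⌋ − ⌊5635/143⌋ + ⌊5635/110⌋ + ⌊5635/130⌋ + ⌊5635/286⌋ + ⌊5635/715⌋ − ⌊5635/1430⌋ = 2817 + 1127 + 512 + 433 − 563 − 256 − 216 − 102 − 86 − 39 + 51 + 43 + 19 + 7 − 3 = 3744
5635 − 3744 = 1891

1891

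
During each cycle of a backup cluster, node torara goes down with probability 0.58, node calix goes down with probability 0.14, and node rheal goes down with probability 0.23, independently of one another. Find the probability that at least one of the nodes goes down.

0.721876

Since the events are independent, P(none) is the product of the individual non-occurrence probabilities.
P(none) = (1 − 0.58) × (1 − 0.14) × (1 − 0.23) = 0.42 × 0.86 × 0.77 = 0.278124
P(at least one) = 1 − 0.278124 = 0.721876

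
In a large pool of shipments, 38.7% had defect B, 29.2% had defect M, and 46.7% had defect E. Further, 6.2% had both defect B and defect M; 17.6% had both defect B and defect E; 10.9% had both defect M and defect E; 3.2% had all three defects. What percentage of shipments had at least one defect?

By inclusion-exclusion,
P(at least one) = 38.7 + 29.2 + 46.7 − 6.2 − 17.6 − 10.9 + 3.2 = 83.1%

83.1%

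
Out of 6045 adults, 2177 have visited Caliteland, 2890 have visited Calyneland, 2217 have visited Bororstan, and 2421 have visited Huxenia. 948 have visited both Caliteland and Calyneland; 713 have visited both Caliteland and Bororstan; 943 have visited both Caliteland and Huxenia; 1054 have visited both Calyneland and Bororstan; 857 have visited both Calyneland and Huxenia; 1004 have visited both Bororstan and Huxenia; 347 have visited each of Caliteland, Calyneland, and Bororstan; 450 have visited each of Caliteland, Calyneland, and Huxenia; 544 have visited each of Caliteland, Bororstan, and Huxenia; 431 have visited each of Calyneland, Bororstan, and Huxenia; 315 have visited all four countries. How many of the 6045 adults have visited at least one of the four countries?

Inclusion–exclusion gives
|at least one| = 2177 + 2890 + 2217 + 2421 − 948 − 713 − 943 − 1054 − 857 − 1004 + 347 + 450 + 544 + 431 − 315 = 5643

5643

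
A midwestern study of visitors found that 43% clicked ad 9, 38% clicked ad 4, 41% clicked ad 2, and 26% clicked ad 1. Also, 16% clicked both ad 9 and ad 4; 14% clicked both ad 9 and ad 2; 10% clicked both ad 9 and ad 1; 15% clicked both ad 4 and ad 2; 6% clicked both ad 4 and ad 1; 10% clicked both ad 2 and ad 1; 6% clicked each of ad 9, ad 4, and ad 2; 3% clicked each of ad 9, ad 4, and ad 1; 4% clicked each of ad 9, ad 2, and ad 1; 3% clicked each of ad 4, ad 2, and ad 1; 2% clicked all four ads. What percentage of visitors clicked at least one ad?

91%

Inclusion–exclusion gives
P(≥1) = 43 + 38 + 41 + 26 − 16 − 14 − 10 − 15 − 6 − 10 + 6 + 3 + 4 + 3 − 2 = 91%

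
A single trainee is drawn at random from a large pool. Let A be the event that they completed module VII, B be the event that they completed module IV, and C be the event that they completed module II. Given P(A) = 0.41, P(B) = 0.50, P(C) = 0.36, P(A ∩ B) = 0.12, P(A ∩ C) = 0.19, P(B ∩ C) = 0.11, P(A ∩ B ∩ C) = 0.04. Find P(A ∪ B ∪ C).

Inclusion–exclusion gives
P(A ∪ B ∪ C) = 0.41 + 0.50 + 0.36 − 0.12 − 0.19 − 0.11 + 0.04 = 0.89

0.89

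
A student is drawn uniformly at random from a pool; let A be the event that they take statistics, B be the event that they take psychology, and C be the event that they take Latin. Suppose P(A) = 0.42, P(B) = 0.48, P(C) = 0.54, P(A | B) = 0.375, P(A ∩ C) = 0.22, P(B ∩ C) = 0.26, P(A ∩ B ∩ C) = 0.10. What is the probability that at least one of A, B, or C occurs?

P(A ∩ B) = P(B)·P(A|B) = 0.48 × 0.375 = 0.18
P(A ∪ B ∪ C) = 0.42 + 0.48 + 0.54 − 0.18 − 0.22 − 0.26 + 0.10 = 0.88

0.88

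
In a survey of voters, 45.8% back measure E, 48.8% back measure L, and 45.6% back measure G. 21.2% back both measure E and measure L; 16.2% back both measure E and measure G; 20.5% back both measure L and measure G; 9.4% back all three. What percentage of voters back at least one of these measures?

91.7%

P(≥1) = 45.8 + 48.8 + 45.6 − 21.2 − 16.2 − 20.5 + 9.4 = 91.7%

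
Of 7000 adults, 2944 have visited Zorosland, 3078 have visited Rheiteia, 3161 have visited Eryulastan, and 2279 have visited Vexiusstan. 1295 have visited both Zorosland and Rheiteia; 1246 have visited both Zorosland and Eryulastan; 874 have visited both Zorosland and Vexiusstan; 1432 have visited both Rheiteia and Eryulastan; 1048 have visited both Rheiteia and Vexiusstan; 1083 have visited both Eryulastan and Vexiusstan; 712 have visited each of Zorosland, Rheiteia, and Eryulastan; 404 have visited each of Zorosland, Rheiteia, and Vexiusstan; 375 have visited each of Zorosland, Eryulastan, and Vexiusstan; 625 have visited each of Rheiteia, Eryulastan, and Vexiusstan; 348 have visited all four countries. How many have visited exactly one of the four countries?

2462

|exactly one| = 2944 + 3078 + 3161 + 2279 − 2·1295 − 2·1246 − 2·874 − 2·1432 − 2·1048 − 2·1083 + 3·712 + 3·404 + 3·375 + 3·625 − 4·348 = 2462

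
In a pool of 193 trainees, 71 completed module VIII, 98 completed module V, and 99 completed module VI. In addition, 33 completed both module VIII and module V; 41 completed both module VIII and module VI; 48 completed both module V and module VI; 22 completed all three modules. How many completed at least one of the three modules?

168

|at least one| = 71 + 98 + 99 − 33 − 41 − 48 + 22 = 168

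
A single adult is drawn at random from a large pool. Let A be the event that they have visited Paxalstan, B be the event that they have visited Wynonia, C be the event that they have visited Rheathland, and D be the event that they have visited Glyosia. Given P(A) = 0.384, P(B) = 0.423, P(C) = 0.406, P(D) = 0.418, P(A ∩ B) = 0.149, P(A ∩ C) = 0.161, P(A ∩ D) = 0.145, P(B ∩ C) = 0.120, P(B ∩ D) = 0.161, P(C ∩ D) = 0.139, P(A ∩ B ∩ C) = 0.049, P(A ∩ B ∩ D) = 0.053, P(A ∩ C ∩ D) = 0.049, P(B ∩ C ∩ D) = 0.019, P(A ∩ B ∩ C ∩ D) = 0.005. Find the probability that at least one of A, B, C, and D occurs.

Using inclusion–exclusion:
P(A ∪ B ∪ C ∪ D) = 0.384 + 0.423 + 0.406 + 0.418 − 0.149 − 0.161 − 0.145 − 0.120 − 0.161 − 0.139 + 0.049 + 0.053 + 0.049 + 0.019 − 0.005 = 0.921

0.921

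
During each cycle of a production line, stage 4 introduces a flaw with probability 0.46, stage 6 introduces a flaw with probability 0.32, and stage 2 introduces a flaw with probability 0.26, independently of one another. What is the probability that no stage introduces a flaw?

0.271728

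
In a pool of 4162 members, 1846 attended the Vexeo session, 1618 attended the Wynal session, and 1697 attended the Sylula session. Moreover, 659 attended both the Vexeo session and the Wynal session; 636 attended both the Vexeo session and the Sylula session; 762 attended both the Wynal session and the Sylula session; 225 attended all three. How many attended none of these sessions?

833

Using inclusion–exclusion:
|union| = 1846 + 1618 + 1697 − 659 − 636 − 762 + 225 = 3329
None: 4162 − 3329 = 833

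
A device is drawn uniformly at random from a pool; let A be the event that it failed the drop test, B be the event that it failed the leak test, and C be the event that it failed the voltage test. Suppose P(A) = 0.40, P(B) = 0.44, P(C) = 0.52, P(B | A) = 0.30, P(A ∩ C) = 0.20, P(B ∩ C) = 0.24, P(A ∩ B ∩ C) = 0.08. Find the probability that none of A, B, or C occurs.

P(A ∩ B) = P(A)·P(B|A) = 0.40 × 0.30 = 0.12
Apply inclusion-exclusion:
P(A ∪ B ∪ C) = 0.40 + 0.44 + 0.52 − 0.12 − 0.20 − 0.24 + 0.08 = 0.88
P(none) = 1 − 0.88 = 0.12

0.12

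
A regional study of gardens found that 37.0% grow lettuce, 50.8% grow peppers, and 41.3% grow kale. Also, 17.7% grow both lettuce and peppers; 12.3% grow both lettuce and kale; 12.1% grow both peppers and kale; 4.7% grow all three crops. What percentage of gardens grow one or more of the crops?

91.7%

By inclusion-exclusion,
P(union) = 37.0 + 50.8 + 41.3 − 17.7 − 12.3 − 12.1 + 4.7 = 91.7%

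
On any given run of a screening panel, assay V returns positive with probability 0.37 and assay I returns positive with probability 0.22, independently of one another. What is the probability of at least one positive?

0.5086

Since the events are independent, P(none) is the product of the individual non-occurrence probabilities.
P(none) = (1 − 0.37) × (1 − 0.22) = 0.63 × 0.78 = 0.4914
P(at least one) = 1 − 0.4914 = 0.5086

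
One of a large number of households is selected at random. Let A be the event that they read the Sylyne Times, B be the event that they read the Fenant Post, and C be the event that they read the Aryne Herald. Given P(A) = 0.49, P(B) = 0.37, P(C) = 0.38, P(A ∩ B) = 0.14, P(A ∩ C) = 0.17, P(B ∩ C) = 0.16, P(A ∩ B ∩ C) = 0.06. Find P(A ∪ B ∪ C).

0.83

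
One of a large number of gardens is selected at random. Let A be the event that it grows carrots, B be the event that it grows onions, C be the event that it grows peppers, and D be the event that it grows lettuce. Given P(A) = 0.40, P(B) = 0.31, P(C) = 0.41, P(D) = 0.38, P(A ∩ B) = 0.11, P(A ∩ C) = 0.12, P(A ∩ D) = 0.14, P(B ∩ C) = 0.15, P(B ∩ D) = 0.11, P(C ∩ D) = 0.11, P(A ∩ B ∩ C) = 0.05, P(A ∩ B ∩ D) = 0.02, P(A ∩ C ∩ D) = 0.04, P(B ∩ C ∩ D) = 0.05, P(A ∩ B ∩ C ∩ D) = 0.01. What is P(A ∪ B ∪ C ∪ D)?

P(A ∪ B ∪ C ∪ D) = 0.40 + 0.31 + 0.41 + 0.38 − 0.11 − 0.12 − 0.14 − 0.15 − 0.11 − 0.11 + 0.05 + 0.02 + 0.04 + 0.05 − 0.01 = 0.91

0.91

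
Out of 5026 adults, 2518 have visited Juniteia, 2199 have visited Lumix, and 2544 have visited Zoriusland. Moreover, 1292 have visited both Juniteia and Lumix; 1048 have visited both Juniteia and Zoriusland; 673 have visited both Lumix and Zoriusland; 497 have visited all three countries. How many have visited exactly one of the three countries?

By inclusion–exclusion (exactly-one form):
|exactly one| = 2518 + 2199 + 2544 − 2·1292 − 2·1048 − 2·673 + 3·497 = 2726

2726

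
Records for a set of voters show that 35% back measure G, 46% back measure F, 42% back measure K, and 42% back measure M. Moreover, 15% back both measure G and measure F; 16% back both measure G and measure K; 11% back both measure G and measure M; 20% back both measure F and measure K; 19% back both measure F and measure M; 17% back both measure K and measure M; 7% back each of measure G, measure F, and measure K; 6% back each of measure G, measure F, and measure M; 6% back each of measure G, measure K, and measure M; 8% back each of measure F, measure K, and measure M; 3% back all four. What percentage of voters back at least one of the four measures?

91%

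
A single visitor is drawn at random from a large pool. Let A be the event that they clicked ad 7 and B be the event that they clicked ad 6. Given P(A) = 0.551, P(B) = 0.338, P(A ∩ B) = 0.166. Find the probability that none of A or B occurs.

P(A ∪ B) = 0.551 + 0.338 − 0.166 = 0.723
P(none) = 1 − 0.723 = 0.277

0.277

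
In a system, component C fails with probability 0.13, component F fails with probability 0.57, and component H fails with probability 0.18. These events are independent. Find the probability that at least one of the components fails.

0.693238

P(none) = (1 − 0.13) × (1 − 0.57) × (1 − 0.18) = 0.87 × 0.43 × 0.82 = 0.306762
P(at least one) = 1 − 0.306762 = 0.693238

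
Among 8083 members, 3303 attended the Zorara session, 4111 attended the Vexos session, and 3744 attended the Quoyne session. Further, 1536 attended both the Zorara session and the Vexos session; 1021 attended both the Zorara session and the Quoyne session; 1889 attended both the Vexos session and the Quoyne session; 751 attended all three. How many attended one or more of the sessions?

7463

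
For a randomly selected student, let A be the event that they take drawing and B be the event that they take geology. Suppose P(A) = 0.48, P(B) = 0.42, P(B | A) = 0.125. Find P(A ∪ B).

P(A ∩ B) = P(A)·P(B|A) = 0.48 × 0.125 = 0.06
P(A ∪ B) = 0.48 + 0.42 − 0.06 = 0.84

0.84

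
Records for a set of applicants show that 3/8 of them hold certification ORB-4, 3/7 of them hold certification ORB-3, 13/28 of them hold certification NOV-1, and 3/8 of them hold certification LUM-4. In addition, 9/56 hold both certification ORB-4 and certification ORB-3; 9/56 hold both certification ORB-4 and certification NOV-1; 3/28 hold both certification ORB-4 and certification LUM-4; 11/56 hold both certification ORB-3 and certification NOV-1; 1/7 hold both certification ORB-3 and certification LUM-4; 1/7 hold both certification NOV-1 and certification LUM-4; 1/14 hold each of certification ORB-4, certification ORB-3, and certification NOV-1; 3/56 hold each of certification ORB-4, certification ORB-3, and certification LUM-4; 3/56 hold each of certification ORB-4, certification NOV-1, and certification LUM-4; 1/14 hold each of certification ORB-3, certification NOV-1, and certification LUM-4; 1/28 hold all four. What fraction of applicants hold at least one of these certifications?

P(≥1) = 3/8 + 3/7 + 13/28 + 3/8 − 9/56 − 9/56 − 3/28 − 11/56 − 1/7 − 1/7 + 1/14 + 3/56 + 3/56 + 1/14 − 1/28 = 53/56

53/56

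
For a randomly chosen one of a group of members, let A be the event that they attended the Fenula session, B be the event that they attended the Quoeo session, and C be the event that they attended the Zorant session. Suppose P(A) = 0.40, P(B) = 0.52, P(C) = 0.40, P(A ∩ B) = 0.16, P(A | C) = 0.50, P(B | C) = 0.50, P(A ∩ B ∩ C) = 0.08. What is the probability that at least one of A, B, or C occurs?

P(A ∩ C) = P(C)·P(A|C) = 0.40 × 0.50 = 0.20
P(B ∩ C) = P(C)·P(B|C) = 0.40 × 0.50 = 0.20
P(A ∪ B ∪ C) = 0.40 + 0.52 + 0.40 − 0.16 − 0.20 − 0.20 + 0.08 = 0.84

0.84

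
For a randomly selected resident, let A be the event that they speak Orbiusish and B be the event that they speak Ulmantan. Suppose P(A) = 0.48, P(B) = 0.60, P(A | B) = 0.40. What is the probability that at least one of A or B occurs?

P(A ∩ B) = P(B)·P(A|B) = 0.60 × 0.40 = 0.24
Apply inclusion-exclusion:
P(A ∪ B) = 0.48 + 0.60 − 0.24 = 0.84

0.84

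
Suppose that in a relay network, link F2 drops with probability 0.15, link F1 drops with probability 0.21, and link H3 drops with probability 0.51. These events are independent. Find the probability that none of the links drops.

P(none) = (1 − 0.15) × (1 − 0.21) × (1 − 0.51) = 0.85 × 0.79 × 0.49 = 0.329035

0.329035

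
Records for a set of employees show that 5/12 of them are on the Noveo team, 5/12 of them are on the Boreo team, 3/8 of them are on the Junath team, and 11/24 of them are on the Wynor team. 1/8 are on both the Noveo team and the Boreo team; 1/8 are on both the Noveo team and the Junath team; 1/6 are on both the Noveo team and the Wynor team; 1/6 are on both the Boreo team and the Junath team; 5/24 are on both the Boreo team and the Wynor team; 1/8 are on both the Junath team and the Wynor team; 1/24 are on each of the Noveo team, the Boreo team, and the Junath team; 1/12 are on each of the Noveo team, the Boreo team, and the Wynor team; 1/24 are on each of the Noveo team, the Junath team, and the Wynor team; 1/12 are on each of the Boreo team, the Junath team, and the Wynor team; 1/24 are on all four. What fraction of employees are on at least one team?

Inclusion–exclusion gives
P(at least one) = 5/12 + 5/12 + 3/8 + 11/24 − 1/8 − 1/8 − 1/6 − 1/6 − 5/24 − 1/8 + 1/24 + 1/12 + 1/24 + 1/12 − 1/24 = 23/24

23/24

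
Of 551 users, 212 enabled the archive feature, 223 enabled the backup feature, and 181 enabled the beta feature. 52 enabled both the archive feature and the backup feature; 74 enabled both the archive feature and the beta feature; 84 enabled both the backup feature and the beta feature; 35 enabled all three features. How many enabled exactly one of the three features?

|exactly one| = 212 + 223 + 181 − 2·52 − 2·74 − 2·84 + 3·35 = 301

301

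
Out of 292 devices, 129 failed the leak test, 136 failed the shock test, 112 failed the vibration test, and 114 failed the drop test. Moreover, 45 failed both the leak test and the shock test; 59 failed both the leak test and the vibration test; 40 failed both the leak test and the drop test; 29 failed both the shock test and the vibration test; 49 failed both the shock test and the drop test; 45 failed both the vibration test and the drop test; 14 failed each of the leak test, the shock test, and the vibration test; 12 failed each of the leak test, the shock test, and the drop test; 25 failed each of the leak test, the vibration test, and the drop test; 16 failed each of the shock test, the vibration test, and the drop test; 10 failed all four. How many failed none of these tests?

|at least one| = 129 + 136 + 112 + 114 − 45 − 59 − 40 − 29 − 49 − 45 + 14 + 12 + 25 + 16 − 10 = 281
None: 292 − 281 = 11

11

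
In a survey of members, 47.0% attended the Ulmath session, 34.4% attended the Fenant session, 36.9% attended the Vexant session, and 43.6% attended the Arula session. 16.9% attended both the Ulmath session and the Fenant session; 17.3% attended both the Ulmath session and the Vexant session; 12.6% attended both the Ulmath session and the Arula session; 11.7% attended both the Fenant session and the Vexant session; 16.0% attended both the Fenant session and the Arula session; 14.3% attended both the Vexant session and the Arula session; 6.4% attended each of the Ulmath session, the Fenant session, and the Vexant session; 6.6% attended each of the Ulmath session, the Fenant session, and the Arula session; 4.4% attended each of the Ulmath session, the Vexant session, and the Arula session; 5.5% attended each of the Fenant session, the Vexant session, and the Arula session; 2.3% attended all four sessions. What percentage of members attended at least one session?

93.7%

P(union) = 47.0 + 34.4 + 36.9 + 43.6 − 16.9 − 17.3 − 12.6 − 11.7 − 16.0 − 14.3 + 6.4 + 6.6 + 4.4 + 5.5 − 2.3 = 93.7%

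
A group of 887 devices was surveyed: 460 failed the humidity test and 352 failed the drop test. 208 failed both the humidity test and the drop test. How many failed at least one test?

604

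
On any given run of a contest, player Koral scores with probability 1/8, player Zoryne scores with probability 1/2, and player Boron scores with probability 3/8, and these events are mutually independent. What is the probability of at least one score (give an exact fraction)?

93/128

Since the events are independent, P(none) is the product of the individual non-occurrence probabilities.
P(none) = (1 − 1/8) × (1 − 1/2) × (1 − 3/8) = 7/8 × 1/2 × 5/8 = 35/128
P(at least one) = 1 − 35/128 = 93/128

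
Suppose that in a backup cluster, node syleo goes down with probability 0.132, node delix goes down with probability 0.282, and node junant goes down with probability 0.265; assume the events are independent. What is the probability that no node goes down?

P(none) = (1 − 0.132) × (1 − 0.282) × (1 − 0.265) = 0.868 × 0.718 × 0.735 = 0.45806964

0.45806964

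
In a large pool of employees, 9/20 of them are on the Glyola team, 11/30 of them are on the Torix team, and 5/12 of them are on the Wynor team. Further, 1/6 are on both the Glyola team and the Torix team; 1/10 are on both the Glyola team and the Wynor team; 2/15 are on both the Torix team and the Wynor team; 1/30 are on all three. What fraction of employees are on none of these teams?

2/15

P(union) = 9/20 + 11/30 + 5/12 − 1/6 − 1/10 − 2/15 + 1/30 = 13/15
P(none) = 1 − 13/15 = 2/15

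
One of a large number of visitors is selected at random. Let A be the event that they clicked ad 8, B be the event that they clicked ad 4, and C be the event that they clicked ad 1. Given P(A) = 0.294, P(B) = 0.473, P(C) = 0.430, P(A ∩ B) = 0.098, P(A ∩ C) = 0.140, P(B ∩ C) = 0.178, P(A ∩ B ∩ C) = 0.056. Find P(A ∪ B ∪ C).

0.837

Apply inclusion-exclusion:
P(A ∪ B ∪ C) = 0.294 + 0.473 + 0.430 − 0.098 − 0.140 − 0.178 + 0.056 = 0.837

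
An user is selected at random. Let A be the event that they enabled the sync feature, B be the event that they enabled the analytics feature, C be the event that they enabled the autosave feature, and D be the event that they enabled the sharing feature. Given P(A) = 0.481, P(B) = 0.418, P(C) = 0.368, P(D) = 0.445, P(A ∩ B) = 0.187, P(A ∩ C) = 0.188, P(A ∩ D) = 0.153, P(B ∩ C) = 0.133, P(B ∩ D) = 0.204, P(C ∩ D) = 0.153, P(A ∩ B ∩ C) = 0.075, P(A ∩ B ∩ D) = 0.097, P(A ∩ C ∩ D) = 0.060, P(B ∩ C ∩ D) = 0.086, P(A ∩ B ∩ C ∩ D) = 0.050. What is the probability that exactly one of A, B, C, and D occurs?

P(exactly one) = 0.481 + 0.418 + 0.368 + 0.445 − 2·0.187 − 2·0.188 − 2·0.153 − 2·0.133 − 2·0.204 − 2·0.153 + 3·0.075 + 3·0.097 + 3·0.060 + 3·0.086 − 4·0.050 = 0.430

0.430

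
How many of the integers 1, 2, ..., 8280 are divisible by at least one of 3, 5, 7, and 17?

4717

Apply inclusion-exclusion:
floor(8280/3) + floor(8280/5) + floor(8280/7) + floor(8280/17) − floor(8280/15) − floor(8280/21) − floor(8280/51) − floor(8280/35) − floor(8280/85) − floor(8280/119) + floor(8280/105) + floor(8280/255) + floor(8280/357) + floor(8280/595) − floor(8280/1785) = 2760 + 1656 + 1182 + 487 − 552 − 394 − 162 − 236 − 97 − 69 + 78 + 32 + 23 + 13 − 4 = 4717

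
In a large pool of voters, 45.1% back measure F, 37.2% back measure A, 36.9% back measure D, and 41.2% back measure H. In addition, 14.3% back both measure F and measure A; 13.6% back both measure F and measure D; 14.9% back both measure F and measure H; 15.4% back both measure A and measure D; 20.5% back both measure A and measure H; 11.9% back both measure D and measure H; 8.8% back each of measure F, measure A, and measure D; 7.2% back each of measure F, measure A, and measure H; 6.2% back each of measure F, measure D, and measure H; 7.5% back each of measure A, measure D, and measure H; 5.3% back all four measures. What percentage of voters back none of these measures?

5.8%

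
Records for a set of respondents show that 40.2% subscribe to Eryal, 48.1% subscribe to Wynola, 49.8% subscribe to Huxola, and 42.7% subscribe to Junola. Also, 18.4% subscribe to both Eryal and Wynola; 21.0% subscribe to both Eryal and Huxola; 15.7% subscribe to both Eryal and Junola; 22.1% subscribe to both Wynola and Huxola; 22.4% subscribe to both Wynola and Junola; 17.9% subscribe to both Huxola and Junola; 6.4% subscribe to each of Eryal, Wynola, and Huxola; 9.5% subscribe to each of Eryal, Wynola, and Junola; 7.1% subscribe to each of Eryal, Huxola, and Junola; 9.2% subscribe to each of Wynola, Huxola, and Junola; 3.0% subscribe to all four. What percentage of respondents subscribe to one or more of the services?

92.5%

By inclusion-exclusion,
P(union) = 40.2 + 48.1 + 49.8 + 42.7 − 18.4 − 21.0 − 15.7 − 22.1 − 22.4 − 17.9 + 6.4 + 9.5 + 7.1 + 9.2 − 3.0 = 92.5%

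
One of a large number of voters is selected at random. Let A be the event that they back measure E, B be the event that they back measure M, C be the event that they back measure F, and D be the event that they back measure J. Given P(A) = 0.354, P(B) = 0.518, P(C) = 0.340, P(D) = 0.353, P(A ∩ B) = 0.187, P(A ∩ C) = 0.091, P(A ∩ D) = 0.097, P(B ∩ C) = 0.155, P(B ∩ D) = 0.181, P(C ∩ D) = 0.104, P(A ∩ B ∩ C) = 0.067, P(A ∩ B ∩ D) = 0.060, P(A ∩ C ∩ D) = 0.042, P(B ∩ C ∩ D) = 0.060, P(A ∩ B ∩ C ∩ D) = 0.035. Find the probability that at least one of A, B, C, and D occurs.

0.944

By inclusion-exclusion,
P(A ∪ B ∪ C ∪ D) = 0.354 + 0.518 + 0.340 + 0.353 − 0.187 − 0.091 − 0.097 − 0.155 − 0.181 − 0.104 + 0.067 + 0.060 + 0.042 + 0.060 − 0.035 = 0.944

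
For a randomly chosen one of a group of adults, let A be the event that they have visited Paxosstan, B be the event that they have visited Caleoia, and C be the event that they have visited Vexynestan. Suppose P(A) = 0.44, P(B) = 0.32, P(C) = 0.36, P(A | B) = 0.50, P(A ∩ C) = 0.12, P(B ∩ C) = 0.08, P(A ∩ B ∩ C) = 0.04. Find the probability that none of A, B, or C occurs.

P(A ∩ B) = P(B)·P(A|B) = 0.32 × 0.50 = 0.16
By inclusion-exclusion,
P(A ∪ B ∪ C) = 0.44 + 0.32 + 0.36 − 0.16 − 0.12 − 0.08 + 0.04 = 0.80
P(none) = 1 − 0.80 = 0.20

0.20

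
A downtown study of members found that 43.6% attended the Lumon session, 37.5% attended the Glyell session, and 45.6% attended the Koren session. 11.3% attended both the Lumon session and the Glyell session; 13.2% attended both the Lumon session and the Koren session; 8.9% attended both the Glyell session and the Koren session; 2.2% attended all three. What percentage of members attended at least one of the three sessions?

95.5%

By inclusion-exclusion,
P(at least one) = 43.6 + 37.5 + 45.6 − 11.3 − 13.2 − 8.9 + 2.2 = 95.5%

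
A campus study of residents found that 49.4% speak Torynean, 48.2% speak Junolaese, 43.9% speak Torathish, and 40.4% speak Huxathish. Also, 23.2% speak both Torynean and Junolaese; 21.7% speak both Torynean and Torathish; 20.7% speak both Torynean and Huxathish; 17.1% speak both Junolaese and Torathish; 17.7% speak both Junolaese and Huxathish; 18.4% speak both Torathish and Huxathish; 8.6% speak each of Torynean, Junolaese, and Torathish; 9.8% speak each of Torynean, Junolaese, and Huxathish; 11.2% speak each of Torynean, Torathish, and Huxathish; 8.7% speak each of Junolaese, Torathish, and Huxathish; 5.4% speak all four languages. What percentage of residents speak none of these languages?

4.0%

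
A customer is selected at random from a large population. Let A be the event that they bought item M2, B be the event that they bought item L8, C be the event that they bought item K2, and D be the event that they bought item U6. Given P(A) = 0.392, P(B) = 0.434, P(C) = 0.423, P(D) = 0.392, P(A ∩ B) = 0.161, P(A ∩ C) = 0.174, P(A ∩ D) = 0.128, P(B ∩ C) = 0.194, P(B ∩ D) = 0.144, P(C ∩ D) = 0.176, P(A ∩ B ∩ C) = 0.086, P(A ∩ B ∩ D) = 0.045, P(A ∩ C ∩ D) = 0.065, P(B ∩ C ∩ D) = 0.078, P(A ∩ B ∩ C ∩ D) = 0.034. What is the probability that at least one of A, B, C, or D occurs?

0.904

By inclusion-exclusion,
P(A ∪ B ∪ C ∪ D) = 0.392 + 0.434 + 0.423 + 0.392 − 0.161 − 0.174 − 0.128 − 0.194 − 0.144 − 0.176 + 0.086 + 0.045 + 0.065 + 0.078 − 0.034 = 0.904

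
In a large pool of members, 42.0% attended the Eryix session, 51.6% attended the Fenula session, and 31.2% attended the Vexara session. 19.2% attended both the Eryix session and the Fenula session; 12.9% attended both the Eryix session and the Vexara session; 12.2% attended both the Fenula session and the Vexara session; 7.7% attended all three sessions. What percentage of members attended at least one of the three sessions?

88.2%

Apply inclusion-exclusion:
P(≥1) = 42.0 + 51.6 + 31.2 − 19.2 − 12.9 − 12.2 + 7.7 = 88.2%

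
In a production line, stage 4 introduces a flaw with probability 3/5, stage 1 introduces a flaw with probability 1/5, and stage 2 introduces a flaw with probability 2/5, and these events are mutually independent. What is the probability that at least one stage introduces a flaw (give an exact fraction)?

101/125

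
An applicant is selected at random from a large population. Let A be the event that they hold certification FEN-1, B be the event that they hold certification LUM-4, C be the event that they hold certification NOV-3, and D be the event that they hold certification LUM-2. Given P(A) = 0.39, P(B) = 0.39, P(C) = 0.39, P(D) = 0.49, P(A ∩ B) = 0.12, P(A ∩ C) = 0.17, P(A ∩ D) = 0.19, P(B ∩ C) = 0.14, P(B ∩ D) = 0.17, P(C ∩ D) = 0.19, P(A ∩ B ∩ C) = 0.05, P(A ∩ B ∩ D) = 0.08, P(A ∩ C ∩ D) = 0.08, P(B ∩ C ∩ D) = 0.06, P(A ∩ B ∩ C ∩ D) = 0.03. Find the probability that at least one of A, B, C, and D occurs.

0.92

P(A ∪ B ∪ C ∪ D) = 0.39 + 0.39 + 0.39 + 0.49 − 0.12 − 0.17 − 0.19 − 0.14 − 0.17 − 0.19 + 0.05 + 0.08 + 0.08 + 0.06 − 0.03 = 0.92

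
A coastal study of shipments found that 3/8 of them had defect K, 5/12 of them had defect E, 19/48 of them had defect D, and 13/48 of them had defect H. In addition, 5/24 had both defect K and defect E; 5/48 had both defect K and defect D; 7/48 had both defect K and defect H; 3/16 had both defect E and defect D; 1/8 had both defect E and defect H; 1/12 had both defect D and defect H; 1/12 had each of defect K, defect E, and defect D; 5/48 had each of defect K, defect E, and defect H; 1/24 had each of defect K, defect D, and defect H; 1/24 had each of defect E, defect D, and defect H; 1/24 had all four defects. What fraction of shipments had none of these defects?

1/6

P(union) = 3/8 + 5/12 + 19/48 + 13/48 − 5/24 − 5/48 − 7/48 − 3/16 − 1/8 − 1/12 + 1/12 + 5/48 + 1/24 + 1/24 − 1/24 = 5/6
P(none) = 1 − 5/6 = 1/6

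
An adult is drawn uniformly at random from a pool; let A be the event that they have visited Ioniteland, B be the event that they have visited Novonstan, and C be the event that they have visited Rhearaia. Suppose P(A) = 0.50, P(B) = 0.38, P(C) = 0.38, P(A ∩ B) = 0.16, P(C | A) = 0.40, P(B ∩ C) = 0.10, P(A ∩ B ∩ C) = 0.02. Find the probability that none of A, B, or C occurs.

P(A ∩ C) = P(A)·P(C|A) = 0.50 × 0.40 = 0.20
P(A ∪ B ∪ C) = 0.50 + 0.38 + 0.38 − 0.16 − 0.20 − 0.10 + 0.02 = 0.82
P(none) = 1 − 0.82 = 0.18

0.18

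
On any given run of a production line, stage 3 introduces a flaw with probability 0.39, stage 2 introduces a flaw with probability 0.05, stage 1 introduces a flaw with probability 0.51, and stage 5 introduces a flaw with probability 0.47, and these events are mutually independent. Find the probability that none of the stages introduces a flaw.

Independence gives P(none) = ∏(1 − pᵢ).
P(none) = (1 − 0.39) × (1 − 0.05) × (1 − 0.51) × (1 − 0.47) = 0.61 × 0.95 × 0.49 × 0.53 = 0.15049615

0.15049615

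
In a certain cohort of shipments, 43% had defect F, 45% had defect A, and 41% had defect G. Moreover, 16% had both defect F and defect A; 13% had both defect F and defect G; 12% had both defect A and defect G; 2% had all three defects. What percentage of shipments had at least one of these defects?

P(≥1) = 43 + 45 + 41 − 16 − 13 − 12 + 2 = 90%

90%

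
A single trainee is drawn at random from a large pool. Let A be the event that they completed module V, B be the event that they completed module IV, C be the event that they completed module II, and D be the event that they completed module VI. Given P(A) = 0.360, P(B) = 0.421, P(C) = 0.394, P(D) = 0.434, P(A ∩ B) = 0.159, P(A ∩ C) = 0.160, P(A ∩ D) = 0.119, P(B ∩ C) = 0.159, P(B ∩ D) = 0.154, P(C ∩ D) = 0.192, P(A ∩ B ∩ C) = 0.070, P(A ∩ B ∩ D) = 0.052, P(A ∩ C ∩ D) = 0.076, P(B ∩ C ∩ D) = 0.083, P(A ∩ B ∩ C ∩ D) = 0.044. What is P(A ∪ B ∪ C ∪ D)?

By inclusion–exclusion:
P(A ∪ B ∪ C ∪ D) = 0.360 + 0.421 + 0.394 + 0.434 − 0.159 − 0.160 − 0.119 − 0.159 − 0.154 − 0.192 + 0.070 + 0.052 + 0.076 + 0.083 − 0.044 = 0.903

0.903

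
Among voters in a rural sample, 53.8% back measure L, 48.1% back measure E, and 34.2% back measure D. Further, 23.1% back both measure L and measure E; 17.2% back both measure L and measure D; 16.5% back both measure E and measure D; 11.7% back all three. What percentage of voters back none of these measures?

By inclusion-exclusion,
P(union) = 53.8 + 48.1 + 34.2 − 23.1 − 17.2 − 16.5 + 11.7 = 91.0%
P(none) = 100% − 91.0% = 9.0%

9.0%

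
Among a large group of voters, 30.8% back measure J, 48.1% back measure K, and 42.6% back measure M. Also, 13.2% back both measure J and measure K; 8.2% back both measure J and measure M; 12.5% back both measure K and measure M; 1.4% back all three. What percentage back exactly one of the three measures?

57.9%

P(exactly one) = 30.8 + 48.1 + 42.6 − 2·13.2 − 2·8.2 − 2·12.5 + 3·1.4 = 57.9%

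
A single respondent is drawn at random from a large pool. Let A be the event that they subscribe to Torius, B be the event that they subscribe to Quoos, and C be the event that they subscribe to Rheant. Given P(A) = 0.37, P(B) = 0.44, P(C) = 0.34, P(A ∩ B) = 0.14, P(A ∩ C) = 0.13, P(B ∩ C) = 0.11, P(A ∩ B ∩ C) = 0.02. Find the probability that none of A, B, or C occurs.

0.21

Apply inclusion-exclusion:
P(A ∪ B ∪ C) = 0.37 + 0.44 + 0.34 − 0.14 − 0.13 − 0.11 + 0.02 = 0.79
P(none) = 1 − 0.79 = 0.21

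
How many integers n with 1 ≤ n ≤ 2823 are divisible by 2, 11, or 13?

Inclusion–exclusion gives
floor(2823/2) + floor(2823/11) + floor(2823/13) − floor(2823/22) − floor(2823/26) − floor(2823/143) + floor(2823/286) = 1411 + 256 + 217 − 128 − 108 − 19 + 9 = 1638

1638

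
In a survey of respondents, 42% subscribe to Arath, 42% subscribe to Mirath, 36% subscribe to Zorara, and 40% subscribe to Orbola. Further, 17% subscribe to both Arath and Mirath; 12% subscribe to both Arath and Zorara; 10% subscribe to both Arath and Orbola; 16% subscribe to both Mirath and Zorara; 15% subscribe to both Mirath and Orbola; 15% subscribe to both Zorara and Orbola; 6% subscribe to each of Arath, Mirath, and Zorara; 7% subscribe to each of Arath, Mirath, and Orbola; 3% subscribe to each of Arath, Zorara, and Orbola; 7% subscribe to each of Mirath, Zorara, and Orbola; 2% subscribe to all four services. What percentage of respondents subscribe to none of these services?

4%

Using inclusion–exclusion:
P(≥1) = 42 + 42 + 36 + 40 − 17 − 12 − 10 − 16 − 15 − 15 + 6 + 7 + 3 + 7 − 2 = 96%
P(none) = 100% − 96% = 4%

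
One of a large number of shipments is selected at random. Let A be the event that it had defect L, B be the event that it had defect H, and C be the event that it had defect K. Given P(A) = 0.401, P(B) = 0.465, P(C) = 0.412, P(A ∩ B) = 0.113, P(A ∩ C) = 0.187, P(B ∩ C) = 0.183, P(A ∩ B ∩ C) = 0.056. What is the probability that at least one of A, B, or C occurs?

0.851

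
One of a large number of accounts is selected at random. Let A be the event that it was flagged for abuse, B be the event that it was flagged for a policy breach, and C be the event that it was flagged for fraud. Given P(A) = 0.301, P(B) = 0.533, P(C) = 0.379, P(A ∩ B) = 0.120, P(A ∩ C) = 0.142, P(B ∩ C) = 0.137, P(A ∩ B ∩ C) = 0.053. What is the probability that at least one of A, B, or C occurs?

0.867

P(A ∪ B ∪ C) = 0.301 + 0.533 + 0.379 − 0.120 − 0.142 − 0.137 + 0.053 = 0.867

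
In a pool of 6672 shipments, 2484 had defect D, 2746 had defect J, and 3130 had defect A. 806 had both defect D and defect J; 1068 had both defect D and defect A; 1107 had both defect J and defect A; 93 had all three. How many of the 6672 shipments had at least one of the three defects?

Using inclusion–exclusion:
|at least one| = 2484 + 2746 + 3130 − 806 − 1068 − 1107 + 93 = 5472

5472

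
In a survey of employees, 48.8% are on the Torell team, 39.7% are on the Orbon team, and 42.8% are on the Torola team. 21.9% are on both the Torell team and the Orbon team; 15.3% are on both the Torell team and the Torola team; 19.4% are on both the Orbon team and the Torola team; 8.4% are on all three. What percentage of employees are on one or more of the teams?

83.1%

Using inclusion–exclusion:
P(union) = 48.8 + 39.7 + 42.8 − 21.9 − 15.3 − 19.4 + 8.4 = 83.1%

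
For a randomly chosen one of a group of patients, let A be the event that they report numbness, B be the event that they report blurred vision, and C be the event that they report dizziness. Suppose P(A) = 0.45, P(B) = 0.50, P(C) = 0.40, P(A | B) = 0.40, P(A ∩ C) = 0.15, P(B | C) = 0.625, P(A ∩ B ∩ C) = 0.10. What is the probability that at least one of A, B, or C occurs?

0.85

P(A ∩ B) = P(B)·P(A|B) = 0.50 × 0.40 = 0.20
P(B ∩ C) = P(C)·P(B|C) = 0.40 × 0.625 = 0.25
P(A ∪ B ∪ C) = 0.45 + 0.50 + 0.40 − 0.20 − 0.15 − 0.25 + 0.10 = 0.85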